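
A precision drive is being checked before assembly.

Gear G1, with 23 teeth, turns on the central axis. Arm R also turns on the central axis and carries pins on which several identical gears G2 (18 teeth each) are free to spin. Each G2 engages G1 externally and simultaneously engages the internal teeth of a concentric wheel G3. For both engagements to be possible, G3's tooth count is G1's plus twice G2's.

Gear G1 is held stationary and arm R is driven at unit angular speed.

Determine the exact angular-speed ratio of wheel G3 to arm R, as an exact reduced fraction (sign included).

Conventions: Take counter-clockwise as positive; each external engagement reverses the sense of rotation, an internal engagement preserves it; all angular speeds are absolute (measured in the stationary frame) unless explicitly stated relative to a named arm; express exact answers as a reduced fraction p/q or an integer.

82/59

class = planetary set [G3 = 23+2·18 = 59; Willis about the carrier]
ring teeth: 23 + 2·18 = 59
23(ω_sun−ω_arm) = −59(ω_ring−ω_arm),  ω_sun = 0, ω_arm = 1
ω_ring = 1 − (23/59)(0−1) = 82/59
ω_out/ω_in = 82/59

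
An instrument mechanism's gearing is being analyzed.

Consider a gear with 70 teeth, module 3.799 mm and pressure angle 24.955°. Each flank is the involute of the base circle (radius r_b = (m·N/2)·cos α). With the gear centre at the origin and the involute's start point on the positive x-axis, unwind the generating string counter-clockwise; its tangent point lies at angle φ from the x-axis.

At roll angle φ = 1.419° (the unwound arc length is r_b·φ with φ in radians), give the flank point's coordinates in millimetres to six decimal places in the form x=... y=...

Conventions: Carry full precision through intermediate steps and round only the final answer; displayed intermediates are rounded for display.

x=120.588277 y=0.000610

topology: single-mesh involute geometry — m = 3.799, N = 70
pitch radius r_p = m·N/2 = 3.799·70/2 = 132.965000
base radius r_b = r_p·cos α = 132.965000·cos 24.955° = 120.551312
roll angle φ = 1.419° = 0.02476622 rad
x = r_b·(cos φ + φ·sin φ) = 120.588277
y = r_b·(sin φ − φ·cos φ) = 0.000610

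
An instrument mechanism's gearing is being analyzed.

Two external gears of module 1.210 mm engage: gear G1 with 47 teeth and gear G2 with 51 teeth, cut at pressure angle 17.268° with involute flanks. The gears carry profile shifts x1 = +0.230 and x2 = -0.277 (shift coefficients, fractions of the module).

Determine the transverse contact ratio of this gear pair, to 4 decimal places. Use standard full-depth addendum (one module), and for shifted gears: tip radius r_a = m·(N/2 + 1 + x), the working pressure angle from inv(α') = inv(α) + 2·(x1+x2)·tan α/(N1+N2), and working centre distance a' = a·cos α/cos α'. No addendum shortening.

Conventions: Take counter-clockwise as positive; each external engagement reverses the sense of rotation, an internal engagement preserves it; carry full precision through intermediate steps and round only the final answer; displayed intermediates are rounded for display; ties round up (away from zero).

1.9124

topology: single-mesh involute geometry — m = 1.210, 47T/51T pair
base radii: r_b1 = 27.153342, r_b2 = 29.464264
tip radii: r_a1 = 29.923300, r_a2 = 31.729830
inv(α') = inv(17.268°) + 2·(+0.230-0.277)·tan α/(47+51) = 0.00917112  ⇒  α' = 17.08925°
a' = a·cos α / cos α' = 59.2900·cos 17.268°/cos 17.08925° = 59.232844
action lengths: √(r_a1²−r_b1²) = 12.573779, √(r_a2²−r_b2²) = 11.774516
base pitch p_b = π·m·cos α = 3.629989
CR = (12.573779 + 11.774516 − 59.232844·sin 17.08925°)/3.629989 = 1.912424
contact ratio ≈ 1.9124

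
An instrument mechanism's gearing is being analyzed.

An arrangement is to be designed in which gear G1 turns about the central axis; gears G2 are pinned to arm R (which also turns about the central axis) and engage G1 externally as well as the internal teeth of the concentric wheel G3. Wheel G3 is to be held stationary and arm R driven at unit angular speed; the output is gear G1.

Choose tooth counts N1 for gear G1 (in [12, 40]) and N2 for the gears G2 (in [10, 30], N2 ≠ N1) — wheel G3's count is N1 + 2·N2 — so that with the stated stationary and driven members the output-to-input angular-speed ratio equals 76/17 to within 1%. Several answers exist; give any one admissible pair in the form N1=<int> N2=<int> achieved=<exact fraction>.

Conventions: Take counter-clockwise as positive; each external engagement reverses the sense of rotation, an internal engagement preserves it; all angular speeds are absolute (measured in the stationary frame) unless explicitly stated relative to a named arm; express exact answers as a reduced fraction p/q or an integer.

planetary set to be sized for 76/17 (Willis relation)
Willis with ω_ring = 0: ω_sun/ω_arm = (N1+N3)/N1; set equal to 76/17  ⇒  N3/N1 = 76/17 − 1 = 59/17
N3 = N1 + 2·N2  ⇒  N2/N1 = (N3/N1 − 1)/2 = (59/17 − 1)/2 = 21/17
smallest multiple with N1 ≥ 12 and N2 ≥ 10: k = 1  ⇒  N1 = 1·17 = 17, N2 = 1·21 = 21 (N1 ≤ 40, N2 ≤ 30, N2 ≠ N1 ✓), N3 = 17 + 2·21 = 59
check: (N1+N3)/N1 with N1 = 17, N3 = 59 gives 76/17; |achieved − target| = 0 ≤ 19/425 ✓

N1=17 N2=21 achieved=76/17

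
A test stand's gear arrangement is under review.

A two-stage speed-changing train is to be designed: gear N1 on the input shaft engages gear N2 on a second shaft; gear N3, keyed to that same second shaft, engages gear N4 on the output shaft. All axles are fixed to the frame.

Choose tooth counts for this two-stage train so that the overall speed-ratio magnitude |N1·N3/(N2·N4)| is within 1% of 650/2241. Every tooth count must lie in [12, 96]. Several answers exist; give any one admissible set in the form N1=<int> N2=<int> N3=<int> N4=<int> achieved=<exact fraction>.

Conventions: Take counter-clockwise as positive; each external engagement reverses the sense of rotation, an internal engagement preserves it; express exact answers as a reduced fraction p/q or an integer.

2-stage fixed-axis compound train for ratio 650/2241
target = 650/2241 in lowest terms: an exact hit needs N1·N3 = k·650 and N2·N4 = k·2241 for one integer k, every count in [12, 96]; additionally prefer no 1:1 stage (N1 ≠ N2, N3 ≠ N4)
k = 1: N1·N3 = 650 = 13·50, N2·N4 = 2241 = 27·83
achieved = 13·50/(27·83) = 650/2241; |achieved − target| = 0 ≤ 13/4482 ✓

N1=13 N2=27 N3=50 N4=83 achieved=650/2241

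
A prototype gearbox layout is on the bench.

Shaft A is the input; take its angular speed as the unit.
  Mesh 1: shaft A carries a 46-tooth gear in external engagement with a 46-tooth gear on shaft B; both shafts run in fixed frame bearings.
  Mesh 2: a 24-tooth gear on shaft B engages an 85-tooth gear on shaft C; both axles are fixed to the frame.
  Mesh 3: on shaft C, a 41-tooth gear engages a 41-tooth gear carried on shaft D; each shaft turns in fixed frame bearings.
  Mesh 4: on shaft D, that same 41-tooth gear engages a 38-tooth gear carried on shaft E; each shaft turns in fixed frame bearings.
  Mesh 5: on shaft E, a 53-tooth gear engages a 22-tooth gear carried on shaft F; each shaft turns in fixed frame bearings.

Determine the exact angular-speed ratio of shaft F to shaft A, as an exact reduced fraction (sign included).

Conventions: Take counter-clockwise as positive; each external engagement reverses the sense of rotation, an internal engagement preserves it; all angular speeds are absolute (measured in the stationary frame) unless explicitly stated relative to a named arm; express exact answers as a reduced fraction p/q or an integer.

-13038/17765

class = fixed-axis compound train [5 meshes; 5 ratios multiply, 5 sense flips]
mesh 1 [46T→46T]: running ratio 1, sense −
mesh 2 [24T→85T]: running ratio 24/85, sense +
mesh 3 [41T→41T]: running ratio 24/85, sense −
mesh 4 [41T→38T]: running ratio 492/1615, sense +
mesh 5 [53T→22T]: running ratio 13038/17765, sense −
ω_out/ω_in = -13038/17765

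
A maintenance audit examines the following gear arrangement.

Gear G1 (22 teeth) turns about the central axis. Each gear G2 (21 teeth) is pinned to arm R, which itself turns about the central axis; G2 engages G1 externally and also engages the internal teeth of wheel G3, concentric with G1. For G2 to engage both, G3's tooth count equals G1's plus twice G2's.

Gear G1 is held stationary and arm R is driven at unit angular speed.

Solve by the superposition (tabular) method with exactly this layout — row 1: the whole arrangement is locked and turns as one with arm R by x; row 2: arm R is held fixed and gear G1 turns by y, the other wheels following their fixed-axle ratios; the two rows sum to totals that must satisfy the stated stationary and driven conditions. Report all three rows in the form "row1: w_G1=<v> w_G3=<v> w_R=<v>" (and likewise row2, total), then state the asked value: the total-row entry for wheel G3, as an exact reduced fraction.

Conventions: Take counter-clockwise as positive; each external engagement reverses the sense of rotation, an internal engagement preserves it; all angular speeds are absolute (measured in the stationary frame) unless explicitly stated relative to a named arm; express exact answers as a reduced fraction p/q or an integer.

class = planetary set [G3 = 22+2·21 = 64; Willis about the carrier]
row 1 (train locked, turned with arm): all members turn x
row 2 — arm fixed, fixed-axis ratios: sun y, ring −(22/64)·y, arm 0
boundary: total ω_sun = x + y = 0 and total ω_arm = x = 1  ⇒  y = -1, x = 1
row 2 ring = −(22/64)·(-1) = 11/32
totals (row 1 + row 2): sun 1 + (-1) = 0, ring 1 + 11/32 = 43/32, arm 1 + 0 = 1
asked cell (total, ring) = 43/32

row1: w_G1=1 w_G3=1 w_R=1
row2: w_G1=-1 w_G3=11/32 w_R=0
total: w_G1=0 w_G3=43/32 w_R=1
asked value: 43/32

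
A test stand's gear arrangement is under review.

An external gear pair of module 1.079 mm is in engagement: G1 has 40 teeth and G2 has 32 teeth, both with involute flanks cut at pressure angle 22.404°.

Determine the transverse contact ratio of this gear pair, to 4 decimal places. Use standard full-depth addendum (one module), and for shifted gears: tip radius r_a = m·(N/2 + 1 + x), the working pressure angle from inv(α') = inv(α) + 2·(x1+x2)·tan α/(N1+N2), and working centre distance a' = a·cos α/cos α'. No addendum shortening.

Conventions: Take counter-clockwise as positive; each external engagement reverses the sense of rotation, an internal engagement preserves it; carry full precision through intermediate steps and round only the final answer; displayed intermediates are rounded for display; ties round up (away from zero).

1.5879

topology: single-mesh involute geometry — m = 1.079, 40T/32T pair
base radii: r_b1 = 19.951129, r_b2 = 15.960903
tip radii: r_a1 = 22.659000, r_a2 = 18.343000
no profile shift: α' = α, a' = a
action lengths: √(r_a1²−r_b1²) = 10.741635, √(r_a2²−r_b2²) = 9.039647
base pitch p_b = π·m·cos α = 3.133916
CR = (10.741635 + 9.039647 − 38.844000·sin 22.40400°)/3.133916 = 1.587942
contact ratio ≈ 1.5879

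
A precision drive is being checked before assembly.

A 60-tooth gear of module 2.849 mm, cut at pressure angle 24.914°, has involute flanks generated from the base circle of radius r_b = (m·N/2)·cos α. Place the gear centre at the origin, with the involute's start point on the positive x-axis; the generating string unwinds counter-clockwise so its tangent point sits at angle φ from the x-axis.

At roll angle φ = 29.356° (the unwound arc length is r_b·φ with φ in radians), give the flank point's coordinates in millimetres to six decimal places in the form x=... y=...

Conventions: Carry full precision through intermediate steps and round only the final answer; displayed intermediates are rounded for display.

class = single-mesh tooth geometry [base-circle involute, m = 2.849, 60T]
pitch radius r_p = m·N/2 = 2.849·60/2 = 85.470000
base radius r_b = r_p·cos α = 85.470000·cos 24.914° = 77.516257
roll angle φ = 29.356° = 0.51235886 rad
x = r_b·(cos φ + φ·sin φ) = 87.032661
y = r_b·(sin φ − φ·cos φ) = 3.384936

x=87.032661 y=3.384936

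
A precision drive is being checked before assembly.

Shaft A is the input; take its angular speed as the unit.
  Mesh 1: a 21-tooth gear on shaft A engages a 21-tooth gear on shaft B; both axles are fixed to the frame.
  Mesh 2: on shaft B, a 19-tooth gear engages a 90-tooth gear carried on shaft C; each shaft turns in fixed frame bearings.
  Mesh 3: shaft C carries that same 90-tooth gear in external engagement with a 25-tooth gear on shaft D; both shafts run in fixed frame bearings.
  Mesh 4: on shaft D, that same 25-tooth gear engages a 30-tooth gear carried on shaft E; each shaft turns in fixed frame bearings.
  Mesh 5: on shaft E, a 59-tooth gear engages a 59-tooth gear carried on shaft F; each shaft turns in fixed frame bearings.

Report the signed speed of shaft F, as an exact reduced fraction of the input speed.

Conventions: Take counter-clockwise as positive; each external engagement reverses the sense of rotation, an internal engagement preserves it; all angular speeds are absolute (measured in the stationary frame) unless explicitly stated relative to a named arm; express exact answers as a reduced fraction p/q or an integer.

-19/30

5-mesh fixed-axis compound train (all bearings frame-fixed)
mesh 1 [21T→21T]: |ω|/ω_in = 1×21/21 = 1, sense flips to −
mesh 2 [19T→90T]: |ω|/ω_in = 1×19/90 = 19/90, sense flips to +
mesh 3 [90T→25T]: |ω|/ω_in = (19/90)×90/25 = 19/25, sense flips to −
mesh 4 [25T→30T]: |ω|/ω_in = (19/25)×25/30 = 19/30, sense flips to +
mesh 5 [59T→59T]: |ω|/ω_in = (19/30)×59/59 = 19/30, sense flips to −
signed output speed (× input speed) = -19/30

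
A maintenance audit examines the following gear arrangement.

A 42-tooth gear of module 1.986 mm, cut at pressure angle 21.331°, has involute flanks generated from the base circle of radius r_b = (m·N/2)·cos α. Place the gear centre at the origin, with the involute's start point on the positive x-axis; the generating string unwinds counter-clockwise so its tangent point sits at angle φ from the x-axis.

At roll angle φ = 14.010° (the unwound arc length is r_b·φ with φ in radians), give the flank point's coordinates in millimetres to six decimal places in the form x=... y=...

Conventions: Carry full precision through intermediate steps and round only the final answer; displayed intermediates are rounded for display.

x=39.993004 y=0.188194

class = single-mesh tooth geometry [base-circle involute, m = 1.986, 42T]
pitch radius r_p = m·N/2 = 1.986·42/2 = 41.706000
base radius r_b = r_p·cos α = 41.706000·cos 21.331° = 38.848912
roll angle φ = 14.010° = 0.24452063 rad
x = r_b·(cos φ + φ·sin φ) = 39.993004
y = r_b·(sin φ − φ·cos φ) = 0.188194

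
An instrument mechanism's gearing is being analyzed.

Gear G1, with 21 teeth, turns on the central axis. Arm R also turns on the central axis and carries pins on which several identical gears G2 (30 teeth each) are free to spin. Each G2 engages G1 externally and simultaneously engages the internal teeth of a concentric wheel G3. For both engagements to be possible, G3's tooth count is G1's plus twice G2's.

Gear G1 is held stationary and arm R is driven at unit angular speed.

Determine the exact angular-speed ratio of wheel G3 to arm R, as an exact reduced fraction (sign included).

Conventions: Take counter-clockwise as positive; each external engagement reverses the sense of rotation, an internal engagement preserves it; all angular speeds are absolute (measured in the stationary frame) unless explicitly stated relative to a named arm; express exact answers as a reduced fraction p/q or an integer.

class = planetary set [G3 = 21+2·30 = 81; Willis about the carrier]
ring teeth: 21 + 2·30 = 81
21(ω_sun−ω_arm) = −81(ω_ring−ω_arm),  ω_sun = 0, ω_arm = 1
ω_ring = 1 − (21/81)(0−1) = 34/27
ω_out/ω_in = 34/27

34/27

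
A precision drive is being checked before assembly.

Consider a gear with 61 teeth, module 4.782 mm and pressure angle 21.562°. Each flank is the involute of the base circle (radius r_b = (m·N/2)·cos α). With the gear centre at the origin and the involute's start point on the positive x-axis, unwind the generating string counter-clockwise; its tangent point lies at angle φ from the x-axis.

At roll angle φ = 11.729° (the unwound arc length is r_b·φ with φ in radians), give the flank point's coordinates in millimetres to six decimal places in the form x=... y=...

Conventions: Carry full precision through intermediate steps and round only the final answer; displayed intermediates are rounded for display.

single-mesh involute tooth geometry (61T wheel at module 4.782)
pitch radius r_p = m·N/2 = 4.782·61/2 = 145.851000
base radius r_b = r_p·cos α = 145.851000·cos 21.562° = 135.644410
roll angle φ = 11.729° = 0.20470967 rad
x = r_b·(cos φ + φ·sin φ) = 138.456864
y = r_b·(sin φ − φ·cos φ) = 0.386255

x=138.456864 y=0.386255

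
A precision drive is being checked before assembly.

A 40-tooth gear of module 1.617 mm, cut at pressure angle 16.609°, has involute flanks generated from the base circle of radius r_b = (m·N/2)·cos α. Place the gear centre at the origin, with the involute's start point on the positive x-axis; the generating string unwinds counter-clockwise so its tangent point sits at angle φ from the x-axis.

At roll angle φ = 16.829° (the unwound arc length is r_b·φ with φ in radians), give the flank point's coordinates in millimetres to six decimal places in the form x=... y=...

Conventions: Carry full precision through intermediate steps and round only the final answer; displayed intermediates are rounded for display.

recognized (one wheel, involute flank): single-mesh tooth geometry, m = 1.617, N = 40
pitch radius r_p = m·N/2 = 1.617·40/2 = 32.340000
base radius r_b = r_p·cos α = 32.340000·cos 16.609° = 30.990700
roll angle φ = 16.829° = 0.29372146 rad
x = r_b·(cos φ + φ·sin φ) = 32.298825
y = r_b·(sin φ − φ·cos φ) = 0.259517

x=32.298825 y=0.259517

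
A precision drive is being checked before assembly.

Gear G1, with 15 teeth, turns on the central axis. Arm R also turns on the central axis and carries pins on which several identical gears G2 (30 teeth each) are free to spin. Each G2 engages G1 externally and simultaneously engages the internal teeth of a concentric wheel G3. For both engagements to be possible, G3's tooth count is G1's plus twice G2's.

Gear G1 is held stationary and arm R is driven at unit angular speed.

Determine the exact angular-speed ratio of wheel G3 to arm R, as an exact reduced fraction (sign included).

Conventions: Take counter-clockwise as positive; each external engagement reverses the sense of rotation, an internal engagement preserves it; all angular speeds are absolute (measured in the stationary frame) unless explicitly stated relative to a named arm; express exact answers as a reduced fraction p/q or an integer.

6/5

topology: planetary set — G1 15T / G2 30T / G3 75T, arm = carrier (Willis)
ring teeth: 15 + 2·30 = 75
15(ω_sun−ω_arm) = −75(ω_ring−ω_arm),  ω_sun = 0, ω_arm = 1
ω_ring = 1 − (15/75)(0−1) = 6/5
ω_out/ω_in = 6/5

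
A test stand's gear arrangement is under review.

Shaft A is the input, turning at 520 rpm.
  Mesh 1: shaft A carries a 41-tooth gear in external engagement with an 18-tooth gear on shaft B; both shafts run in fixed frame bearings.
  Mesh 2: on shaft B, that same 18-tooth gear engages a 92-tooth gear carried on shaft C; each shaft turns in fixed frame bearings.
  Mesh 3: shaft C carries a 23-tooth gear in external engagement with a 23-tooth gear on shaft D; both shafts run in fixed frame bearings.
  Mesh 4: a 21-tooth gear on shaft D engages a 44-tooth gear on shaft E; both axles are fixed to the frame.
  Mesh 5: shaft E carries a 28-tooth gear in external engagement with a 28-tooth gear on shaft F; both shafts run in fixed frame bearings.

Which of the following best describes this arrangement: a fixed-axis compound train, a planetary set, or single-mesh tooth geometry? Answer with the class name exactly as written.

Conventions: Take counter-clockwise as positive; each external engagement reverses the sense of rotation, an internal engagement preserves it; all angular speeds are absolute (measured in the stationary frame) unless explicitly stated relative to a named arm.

fixed-axis compound train

class = fixed-axis compound train [5 meshes; 5 ratios multiply, 5 sense flips]
classification: fixed-axis compound train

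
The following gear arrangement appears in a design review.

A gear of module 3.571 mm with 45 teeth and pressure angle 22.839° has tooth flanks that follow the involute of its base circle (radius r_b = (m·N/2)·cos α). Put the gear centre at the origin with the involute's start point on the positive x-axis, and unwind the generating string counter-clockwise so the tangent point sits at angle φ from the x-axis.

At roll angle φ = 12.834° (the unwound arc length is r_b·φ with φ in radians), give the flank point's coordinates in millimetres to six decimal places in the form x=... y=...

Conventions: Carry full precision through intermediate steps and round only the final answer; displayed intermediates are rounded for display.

x=75.882600 y=0.276014

topology: single-mesh involute geometry — m = 3.571, N = 45
pitch radius r_p = m·N/2 = 3.571·45/2 = 80.347500
base radius r_b = r_p·cos α = 80.347500·cos 22.839° = 74.048189
roll angle φ = 12.834° = 0.22399556 rad
x = r_b·(cos φ + φ·sin φ) = 75.882600
y = r_b·(sin φ − φ·cos φ) = 0.276014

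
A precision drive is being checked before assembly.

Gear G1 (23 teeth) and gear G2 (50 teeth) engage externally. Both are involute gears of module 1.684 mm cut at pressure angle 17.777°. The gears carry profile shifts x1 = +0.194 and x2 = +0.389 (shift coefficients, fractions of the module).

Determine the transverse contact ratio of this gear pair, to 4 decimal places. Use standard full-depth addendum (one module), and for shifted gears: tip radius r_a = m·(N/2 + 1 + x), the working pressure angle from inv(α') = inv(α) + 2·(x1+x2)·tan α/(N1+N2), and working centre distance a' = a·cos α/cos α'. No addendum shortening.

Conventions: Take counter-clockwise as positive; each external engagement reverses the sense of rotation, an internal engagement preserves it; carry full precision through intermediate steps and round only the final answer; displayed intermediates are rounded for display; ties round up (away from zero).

1.6671

topology: single-mesh involute geometry — m = 1.684, 23T/50T pair
base radii: r_b1 = 18.441313, r_b2 = 40.089810
tip radii: r_a1 = 21.376696, r_a2 = 44.439076
inv(α') = inv(17.777°) + 2·(+0.194+0.389)·tan α/(23+50) = 0.01547612  ⇒  α' = 20.24403°
a' = a·cos α / cos α' = 61.4660·cos 17.777°/cos 20.24403° = 62.384793
action lengths: √(r_a1²−r_b1²) = 10.811157, √(r_a2²−r_b2²) = 19.173903
base pitch p_b = π·m·cos α = 5.037834
CR = (10.811157 + 19.173903 − 62.384793·sin 20.24403°)/5.037834 = 1.667130
contact ratio ≈ 1.6671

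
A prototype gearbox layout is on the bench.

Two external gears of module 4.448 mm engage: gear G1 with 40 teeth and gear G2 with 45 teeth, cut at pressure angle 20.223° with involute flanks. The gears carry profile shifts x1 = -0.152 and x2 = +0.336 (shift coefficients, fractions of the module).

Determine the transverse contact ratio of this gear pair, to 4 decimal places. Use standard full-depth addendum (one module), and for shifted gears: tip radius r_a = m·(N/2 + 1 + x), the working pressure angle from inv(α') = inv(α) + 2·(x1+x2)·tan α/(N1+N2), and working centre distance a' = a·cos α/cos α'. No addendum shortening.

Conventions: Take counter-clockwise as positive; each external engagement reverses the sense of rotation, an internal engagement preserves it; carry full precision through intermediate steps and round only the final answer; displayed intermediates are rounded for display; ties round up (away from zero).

class = single-mesh tooth geometry [involute pair 40T × 45T, m = 4.448]
base radii: r_b1 = 83.476002, r_b2 = 93.910502
tip radii: r_a1 = 92.731904, r_a2 = 106.022528
inv(α') = inv(20.223°) + 2·(-0.152+0.336)·tan α/(40+45) = 0.01702115  ⇒  α' = 20.87328°
a' = a·cos α / cos α' = 189.0400·cos 20.223°/cos 20.87328° = 189.845954
action lengths: √(r_a1²−r_b1²) = 40.385185, √(r_a2²−r_b2²) = 49.209695
base pitch p_b = π·m·cos α = 13.112380
CR = (40.385185 + 49.209695 − 189.845954·sin 20.87328°)/13.112380 = 1.674168
contact ratio ≈ 1.6742

1.6742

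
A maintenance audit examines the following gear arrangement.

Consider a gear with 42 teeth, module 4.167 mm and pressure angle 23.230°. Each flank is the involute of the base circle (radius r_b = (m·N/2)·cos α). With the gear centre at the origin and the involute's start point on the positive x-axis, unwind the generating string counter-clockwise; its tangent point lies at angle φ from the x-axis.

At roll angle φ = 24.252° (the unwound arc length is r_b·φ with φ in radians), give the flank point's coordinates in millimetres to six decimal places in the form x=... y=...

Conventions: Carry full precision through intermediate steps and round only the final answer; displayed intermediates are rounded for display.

single-mesh involute tooth geometry (42T wheel at module 4.167)
pitch radius r_p = m·N/2 = 4.167·42/2 = 87.507000
base radius r_b = r_p·cos α = 87.507000·cos 23.230° = 80.412715
roll angle φ = 24.252° = 0.42327725 rad
x = r_b·(cos φ + φ·sin φ) = 87.296777
y = r_b·(sin φ − φ·cos φ) = 1.996537

x=87.296777 y=1.996537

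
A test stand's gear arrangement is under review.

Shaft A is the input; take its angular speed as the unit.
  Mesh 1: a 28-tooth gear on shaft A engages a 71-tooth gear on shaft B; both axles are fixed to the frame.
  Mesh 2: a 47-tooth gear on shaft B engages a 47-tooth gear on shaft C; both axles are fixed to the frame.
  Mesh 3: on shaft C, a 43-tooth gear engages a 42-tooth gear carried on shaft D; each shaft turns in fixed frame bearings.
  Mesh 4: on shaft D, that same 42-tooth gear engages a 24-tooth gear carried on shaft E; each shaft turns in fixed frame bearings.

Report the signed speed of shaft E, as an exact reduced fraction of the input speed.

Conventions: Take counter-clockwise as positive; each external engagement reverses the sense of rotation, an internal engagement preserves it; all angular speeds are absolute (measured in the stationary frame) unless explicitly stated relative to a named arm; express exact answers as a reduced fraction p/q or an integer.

301/426

4-mesh fixed-axis compound train (all bearings frame-fixed)
mesh 1 [28T→71T]: |ω|/ω_in = 1×28/71 = 28/71, sense flips to −
mesh 2 [47T→47T]: |ω|/ω_in = (28/71)×47/47 = 28/71, sense flips to +
mesh 3 [43T→42T]: |ω|/ω_in = (28/71)×43/42 = 86/213, sense flips to −
mesh 4 [42T→24T]: |ω|/ω_in = (86/213)×42/24 = 301/426, sense flips to +
signed output speed (× input speed) = 301/426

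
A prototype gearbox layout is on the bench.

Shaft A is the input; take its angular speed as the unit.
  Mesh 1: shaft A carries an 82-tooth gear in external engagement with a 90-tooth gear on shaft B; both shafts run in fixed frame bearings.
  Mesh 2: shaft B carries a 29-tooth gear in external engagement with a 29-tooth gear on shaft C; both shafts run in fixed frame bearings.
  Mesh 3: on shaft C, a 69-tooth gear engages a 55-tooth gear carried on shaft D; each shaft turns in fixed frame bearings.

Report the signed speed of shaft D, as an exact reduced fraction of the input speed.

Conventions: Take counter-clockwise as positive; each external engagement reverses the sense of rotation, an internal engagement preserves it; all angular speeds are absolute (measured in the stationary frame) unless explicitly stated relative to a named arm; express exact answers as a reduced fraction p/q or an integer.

-943/825

3-mesh fixed-axis compound train (all bearings frame-fixed)
mesh 1 [82T→90T]: |ω|/ω_in = 1×82/90 = 41/45, sense flips to −
mesh 2 [29T→29T]: |ω|/ω_in = (41/45)×29/29 = 41/45, sense flips to +
mesh 3 [69T→55T]: |ω|/ω_in = (41/45)×69/55 = 943/825, sense flips to −
signed output speed (× input speed) = -943/825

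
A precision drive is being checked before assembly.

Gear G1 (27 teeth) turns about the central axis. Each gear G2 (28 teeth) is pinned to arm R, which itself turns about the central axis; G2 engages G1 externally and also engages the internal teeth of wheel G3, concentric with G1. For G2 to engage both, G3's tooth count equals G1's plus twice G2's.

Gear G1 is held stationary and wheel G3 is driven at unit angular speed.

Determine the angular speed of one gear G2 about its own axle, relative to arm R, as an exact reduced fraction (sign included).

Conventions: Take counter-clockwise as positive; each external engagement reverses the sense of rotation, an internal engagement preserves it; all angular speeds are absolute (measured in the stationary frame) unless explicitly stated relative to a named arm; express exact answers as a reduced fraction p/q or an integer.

2241/3080

recognized (axles ride arm R): planetary set, 27/28/83 teeth
ring teeth: 27 + 2·28 = 83
27(ω_sun−ω_arm) = −83(ω_ring−ω_arm),  ω_sun = 0, ω_ring = 1
27(0−ω_arm) = −83(1−ω_arm)  ⇒  110·ω_arm = 83  ⇒  ω_arm = 83/110
sun–planet mesh: 27·(0−83/110) = −28·(ω_p−ω_arm)  ⇒  ω_p−ω_arm = 2241/3080
exact speed ratio = 2241/3080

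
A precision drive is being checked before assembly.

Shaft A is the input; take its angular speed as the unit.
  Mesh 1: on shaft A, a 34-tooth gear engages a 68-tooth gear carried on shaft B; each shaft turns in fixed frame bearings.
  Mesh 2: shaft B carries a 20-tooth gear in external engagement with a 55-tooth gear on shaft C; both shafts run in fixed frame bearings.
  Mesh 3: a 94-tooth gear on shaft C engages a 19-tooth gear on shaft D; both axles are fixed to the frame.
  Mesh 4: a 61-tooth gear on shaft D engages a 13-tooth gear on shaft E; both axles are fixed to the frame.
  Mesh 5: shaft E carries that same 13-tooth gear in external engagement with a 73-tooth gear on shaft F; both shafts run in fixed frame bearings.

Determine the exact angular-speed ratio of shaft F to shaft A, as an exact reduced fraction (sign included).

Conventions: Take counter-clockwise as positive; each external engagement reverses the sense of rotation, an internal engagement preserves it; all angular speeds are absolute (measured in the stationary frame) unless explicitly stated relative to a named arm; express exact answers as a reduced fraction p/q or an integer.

-11468/15257

class = fixed-axis compound train [5 meshes; 5 ratios multiply, 5 sense flips]
mesh 1 [34T→68T]: running ratio 1/2, sense −
mesh 2 [20T→55T]: running ratio 2/11, sense +
mesh 3 [94T→19T]: running ratio 188/209, sense −
mesh 4 [61T→13T]: running ratio 11468/2717, sense +
mesh 5 [13T→73T]: running ratio 11468/15257, sense −
ω_out/ω_in = -11468/15257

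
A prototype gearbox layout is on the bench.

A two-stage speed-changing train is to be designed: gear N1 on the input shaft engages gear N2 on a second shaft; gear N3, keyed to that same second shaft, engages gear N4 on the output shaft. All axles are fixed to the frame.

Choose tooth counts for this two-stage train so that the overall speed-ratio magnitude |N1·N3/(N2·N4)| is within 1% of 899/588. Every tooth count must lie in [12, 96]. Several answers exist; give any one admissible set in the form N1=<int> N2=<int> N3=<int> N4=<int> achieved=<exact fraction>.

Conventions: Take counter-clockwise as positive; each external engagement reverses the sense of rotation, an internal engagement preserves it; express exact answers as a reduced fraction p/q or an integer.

N1=29 N2=12 N3=31 N4=49 achieved=899/588

class = fixed-axis compound train [2-stage, 899/588 wanted]
target = 899/588 in lowest terms: an exact hit needs N1·N3 = k·899 and N2·N4 = k·588 for one integer k, every count in [12, 96]; additionally prefer no 1:1 stage (N1 ≠ N2, N3 ≠ N4)
k = 1: N1·N3 = 899 = 29·31, N2·N4 = 588 = 12·49
achieved = 29·31/(12·49) = 899/588; |achieved − target| = 0 ≤ 899/58800 ✓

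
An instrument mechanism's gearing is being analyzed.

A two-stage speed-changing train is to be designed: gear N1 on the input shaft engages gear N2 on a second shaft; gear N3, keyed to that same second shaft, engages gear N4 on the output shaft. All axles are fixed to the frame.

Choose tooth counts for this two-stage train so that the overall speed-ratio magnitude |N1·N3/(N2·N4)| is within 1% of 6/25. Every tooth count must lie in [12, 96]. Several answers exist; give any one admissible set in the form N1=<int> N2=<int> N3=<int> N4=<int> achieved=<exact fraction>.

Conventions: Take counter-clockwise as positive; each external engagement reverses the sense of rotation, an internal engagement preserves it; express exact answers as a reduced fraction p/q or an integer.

N1=12 N2=15 N3=12 N4=40 achieved=6/25

2-stage fixed-axis compound train for ratio 6/25
target = 6/25 in lowest terms: an exact hit needs N1·N3 = k·6 and N2·N4 = k·25 for one integer k, every count in [12, 96]; additionally prefer no 1:1 stage (N1 ≠ N2, N3 ≠ N4)
k = 1…23: no 1:1-free in-range split of k·6 and k·25 into factor pairs; take k = 24
k = 24: N1·N3 = 144 = 12·12, N2·N4 = 600 = 15·40
achieved = 12·12/(15·40) = 6/25; |achieved − target| = 0 ≤ 3/1250 ✓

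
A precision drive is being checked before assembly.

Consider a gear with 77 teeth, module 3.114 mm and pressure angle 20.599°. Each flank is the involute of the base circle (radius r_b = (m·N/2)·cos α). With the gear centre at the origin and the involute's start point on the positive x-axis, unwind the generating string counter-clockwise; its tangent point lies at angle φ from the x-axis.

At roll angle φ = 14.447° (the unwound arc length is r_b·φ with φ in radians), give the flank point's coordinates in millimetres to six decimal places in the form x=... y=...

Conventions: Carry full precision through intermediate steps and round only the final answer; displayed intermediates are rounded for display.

x=115.734988 y=0.595890

recognized (one wheel, involute flank): single-mesh tooth geometry, m = 3.114, N = 77
pitch radius r_p = m·N/2 = 3.114·77/2 = 119.889000
base radius r_b = r_p·cos α = 119.889000·cos 20.599° = 112.223978
roll angle φ = 14.447° = 0.25214772 rad
x = r_b·(cos φ + φ·sin φ) = 115.734988
y = r_b·(sin φ − φ·cos φ) = 0.595890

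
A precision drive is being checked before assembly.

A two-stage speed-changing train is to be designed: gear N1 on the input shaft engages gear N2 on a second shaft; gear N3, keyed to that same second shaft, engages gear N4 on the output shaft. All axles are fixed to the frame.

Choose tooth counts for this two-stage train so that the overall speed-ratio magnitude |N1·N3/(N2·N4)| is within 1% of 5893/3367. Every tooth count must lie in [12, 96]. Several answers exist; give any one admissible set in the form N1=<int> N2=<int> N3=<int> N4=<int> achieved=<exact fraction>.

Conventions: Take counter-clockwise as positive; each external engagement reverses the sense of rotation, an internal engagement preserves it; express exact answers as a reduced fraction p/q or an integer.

2-stage fixed-axis compound train for ratio 5893/3367
target = 5893/3367 in lowest terms: an exact hit needs N1·N3 = k·5893 and N2·N4 = k·3367 for one integer k, every count in [12, 96]; additionally prefer no 1:1 stage (N1 ≠ N2, N3 ≠ N4)
k = 1: N1·N3 = 5893 = 71·83, N2·N4 = 3367 = 37·91
achieved = 71·83/(37·91) = 5893/3367; |achieved − target| = 0 ≤ 5893/336700 ✓

N1=71 N2=37 N3=83 N4=91 achieved=5893/3367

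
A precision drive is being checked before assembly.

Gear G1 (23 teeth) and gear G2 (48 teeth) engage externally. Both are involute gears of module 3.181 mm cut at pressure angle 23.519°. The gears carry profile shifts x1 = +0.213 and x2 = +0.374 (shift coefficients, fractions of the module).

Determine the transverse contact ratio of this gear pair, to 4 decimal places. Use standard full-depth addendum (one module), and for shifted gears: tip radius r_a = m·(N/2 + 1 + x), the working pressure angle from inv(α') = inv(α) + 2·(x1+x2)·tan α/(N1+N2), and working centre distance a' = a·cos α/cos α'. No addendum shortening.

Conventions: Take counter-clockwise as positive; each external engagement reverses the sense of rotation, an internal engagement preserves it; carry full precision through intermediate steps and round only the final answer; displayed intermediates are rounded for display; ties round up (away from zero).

1.4604

recognized (one external pair, fixed centres): single-mesh tooth geometry, m = 3.181, N1 = 23, N2 = 48
base radii: r_b1 = 33.542594, r_b2 = 70.001935
tip radii: r_a1 = 40.440053, r_a2 = 80.714694
inv(α') = inv(23.519°) + 2·(+0.213+0.374)·tan α/(23+48) = 0.03191899  ⇒  α' = 25.50061°
a' = a·cos α / cos α' = 112.9255·cos 23.519°/cos 25.50061° = 114.720521
action lengths: √(r_a1²−r_b1²) = 22.589650, √(r_a2²−r_b2²) = 40.181972
base pitch p_b = π·m·cos α = 9.163232
CR = (22.589650 + 40.181972 − 114.720521·sin 25.50061°)/9.163232 = 1.460409
contact ratio ≈ 1.4604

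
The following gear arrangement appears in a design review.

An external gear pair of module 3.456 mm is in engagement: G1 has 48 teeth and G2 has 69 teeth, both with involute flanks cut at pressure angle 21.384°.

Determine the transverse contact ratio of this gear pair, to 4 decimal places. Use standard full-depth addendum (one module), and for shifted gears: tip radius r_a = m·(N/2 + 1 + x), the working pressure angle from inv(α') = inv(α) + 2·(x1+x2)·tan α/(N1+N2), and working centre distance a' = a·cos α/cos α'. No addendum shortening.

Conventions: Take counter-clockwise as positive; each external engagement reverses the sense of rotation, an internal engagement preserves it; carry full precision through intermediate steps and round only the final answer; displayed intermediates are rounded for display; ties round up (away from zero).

topology: single-mesh involute geometry — m = 3.456, 48T/69T pair
base radii: r_b1 = 77.233942, r_b2 = 111.023792
tip radii: r_a1 = 86.400000, r_a2 = 122.688000
no profile shift: α' = α, a' = a
action lengths: √(r_a1²−r_b1²) = 38.728261, √(r_a2²−r_b2²) = 52.211714
base pitch p_b = π·m·cos α = 10.109899
CR = (38.728261 + 52.211714 − 202.176000·sin 21.38400°)/10.109899 = 1.703599
contact ratio ≈ 1.7036

1.7036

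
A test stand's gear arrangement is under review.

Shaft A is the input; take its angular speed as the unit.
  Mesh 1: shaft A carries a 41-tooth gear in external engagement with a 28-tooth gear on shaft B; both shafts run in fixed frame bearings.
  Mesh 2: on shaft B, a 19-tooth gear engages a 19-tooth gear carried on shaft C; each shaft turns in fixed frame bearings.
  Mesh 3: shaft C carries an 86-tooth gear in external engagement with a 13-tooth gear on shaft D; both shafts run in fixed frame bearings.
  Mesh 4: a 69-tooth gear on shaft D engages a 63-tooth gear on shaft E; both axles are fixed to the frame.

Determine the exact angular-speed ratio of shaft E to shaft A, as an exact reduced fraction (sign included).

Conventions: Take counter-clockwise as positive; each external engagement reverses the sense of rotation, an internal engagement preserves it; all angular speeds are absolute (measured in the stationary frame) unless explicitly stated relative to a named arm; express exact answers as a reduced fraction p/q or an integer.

40549/3822

class = fixed-axis compound train [4 meshes; 4 ratios multiply, 4 sense flips]
mesh 1 [41T→28T]: running ratio 41/28, sense −
mesh 2 [19T→19T]: running ratio 41/28, sense +
mesh 3 [86T→13T]: running ratio 1763/182, sense −
mesh 4 [69T→63T]: running ratio 40549/3822, sense +
ω_out/ω_in = 40549/3822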